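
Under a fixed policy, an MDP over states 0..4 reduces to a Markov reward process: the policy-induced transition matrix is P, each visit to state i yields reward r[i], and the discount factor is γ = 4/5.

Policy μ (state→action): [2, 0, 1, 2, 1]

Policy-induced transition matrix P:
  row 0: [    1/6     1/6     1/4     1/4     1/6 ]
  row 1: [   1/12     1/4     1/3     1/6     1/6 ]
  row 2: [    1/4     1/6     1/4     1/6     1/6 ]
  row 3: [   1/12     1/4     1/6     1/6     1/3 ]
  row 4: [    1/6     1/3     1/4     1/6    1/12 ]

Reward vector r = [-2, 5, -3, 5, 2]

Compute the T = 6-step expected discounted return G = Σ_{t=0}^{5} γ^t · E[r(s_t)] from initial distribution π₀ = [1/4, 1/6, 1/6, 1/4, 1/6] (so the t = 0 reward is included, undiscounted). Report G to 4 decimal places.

G = 5.1302

t=0: π = [0.2500, 0.1667, 0.1667, 0.2500, 0.1667], E[r] = 1.4167, γ^t·E[r] = 1.416667, running G = 1.416667
t=1: π = [0.1458, 0.2292, 0.2431, 0.1875, 0.1944], E[r] = 1.4514, γ^t·E[r] = 1.161111, running G = 2.577778
t=2: π = [0.1522, 0.2338, 0.2535, 0.1788, 0.1817], E[r] = 1.3617, γ^t·E[r] = 0.871481, running G = 3.449259
t=3: π = [0.1534, 0.2313, 0.2546, 0.1793, 0.1813], E[r] = 1.3455, γ^t·E[r] = 0.688914, running G = 4.138173
t=4: π = [0.1537, 0.2311, 0.2543, 0.1795, 0.1814], E[r] = 1.3454, γ^t·E[r] = 0.551073, running G = 4.689246
t=5: π = [0.1536, 0.2311, 0.2543, 0.1795, 0.1815], E[r] = 1.3457, γ^t·E[r] = 0.440947, running G = 5.130193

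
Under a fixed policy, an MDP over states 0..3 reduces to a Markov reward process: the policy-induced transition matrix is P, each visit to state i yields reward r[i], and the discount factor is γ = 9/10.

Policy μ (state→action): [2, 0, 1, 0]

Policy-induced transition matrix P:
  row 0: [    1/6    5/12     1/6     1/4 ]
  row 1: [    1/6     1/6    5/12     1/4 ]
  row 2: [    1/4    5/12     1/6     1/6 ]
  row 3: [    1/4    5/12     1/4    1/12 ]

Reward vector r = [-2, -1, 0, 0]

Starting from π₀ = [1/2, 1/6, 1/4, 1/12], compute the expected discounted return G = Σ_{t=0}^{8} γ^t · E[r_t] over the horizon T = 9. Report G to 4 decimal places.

G = -4.9866

t=0: π = [0.5000, 0.1667, 0.2500, 0.0833], E[r] = -1.1667, γ^t·E[r] = -1.166667, running G = -1.166667
t=1: π = [0.1944, 0.3750, 0.2153, 0.2153], E[r] = -0.7639, γ^t·E[r] = -0.687500, running G = -1.854167
t=2: π = [0.2025, 0.3229, 0.2784, 0.1962], E[r] = -0.7280, γ^t·E[r] = -0.589688, running G = -2.443854
t=3: π = [0.2062, 0.3359, 0.2637, 0.1941], E[r] = -0.7484, γ^t·E[r] = -0.545555, running G = -2.989409
t=4: π = [0.2048, 0.3327, 0.2668, 0.1957], E[r] = -0.7423, γ^t·E[r] = -0.487039, running G = -3.476448
t=5: π = [0.2052, 0.3335, 0.2661, 0.1952], E[r] = -0.7439, γ^t·E[r] = -0.439273, running G = -3.915720
t=6: π = [0.2051, 0.3333, 0.2663, 0.1953], E[r] = -0.7435, γ^t·E[r] = -0.395131, running G = -4.310851
t=7: π = [0.2051, 0.3333, 0.2663, 0.1953], E[r] = -0.7436, γ^t·E[r] = -0.355666, running G = -4.666518
t=8: π = [0.2051, 0.3333, 0.2663, 0.1953], E[r] = -0.7436, γ^t·E[r] = -0.320089, running G = -4.986607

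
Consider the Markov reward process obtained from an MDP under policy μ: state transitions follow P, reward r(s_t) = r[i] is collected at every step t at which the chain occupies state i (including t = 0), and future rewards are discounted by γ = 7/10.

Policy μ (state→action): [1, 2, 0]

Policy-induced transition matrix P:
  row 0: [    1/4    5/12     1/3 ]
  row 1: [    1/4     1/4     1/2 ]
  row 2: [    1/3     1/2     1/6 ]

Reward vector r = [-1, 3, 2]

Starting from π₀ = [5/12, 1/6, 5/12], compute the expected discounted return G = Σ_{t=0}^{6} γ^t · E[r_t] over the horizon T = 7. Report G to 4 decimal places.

G = 4.1169

t=0: π = [0.4167, 0.1667, 0.4167], E[r] = 0.9167, γ^t·E[r] = 0.916667, running G = 0.916667
t=1: π = [0.2847, 0.4236, 0.2917], E[r] = 1.5694, γ^t·E[r] = 1.098611, running G = 2.015278
t=2: π = [0.2743, 0.3704, 0.3553], E[r] = 1.5475, γ^t·E[r] = 0.758252, running G = 2.773530
t=3: π = [0.2796, 0.3845, 0.3358], E[r] = 1.5457, γ^t·E[r] = 0.530181, running G = 3.303711
t=4: π = [0.2780, 0.3806, 0.3415], E[r] = 1.5466, γ^t·E[r] = 0.371339, running G = 3.675050
t=5: π = [0.2785, 0.3817, 0.3399], E[r] = 1.5463, γ^t·E[r] = 0.259892, running G = 3.934942
t=6: π = [0.2783, 0.3814, 0.3403], E[r] = 1.5464, γ^t·E[r] = 0.181933, running G = 4.116876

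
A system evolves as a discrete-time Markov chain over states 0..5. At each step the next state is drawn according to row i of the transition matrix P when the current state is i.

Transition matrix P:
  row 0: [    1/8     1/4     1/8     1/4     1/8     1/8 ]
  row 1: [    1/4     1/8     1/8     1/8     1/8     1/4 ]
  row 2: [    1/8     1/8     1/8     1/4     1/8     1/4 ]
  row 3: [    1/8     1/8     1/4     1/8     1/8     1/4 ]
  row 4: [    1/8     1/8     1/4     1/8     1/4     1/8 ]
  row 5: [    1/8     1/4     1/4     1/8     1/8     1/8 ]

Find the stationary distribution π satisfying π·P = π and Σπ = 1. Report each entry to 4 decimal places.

Balance equations π_j = Σ_i π_i·P[i][j]:
  π_0 = 1/8·π_0 + 1/4·π_1 + 1/8·π_2 + 1/8·π_3 + 1/8·π_4 + 1/8·π_5
  π_1 = 1/4·π_0 + 1/8·π_1 + 1/8·π_2 + 1/8·π_3 + 1/8·π_4 + 1/4·π_5
  π_2 = 1/8·π_0 + 1/8·π_1 + 1/8·π_2 + 1/4·π_3 + 1/4·π_4 + 1/4·π_5
  π_3 = 1/4·π_0 + 1/8·π_1 + 1/4·π_2 + 1/8·π_3 + 1/8·π_4 + 1/8·π_5
  π_4 = 1/8·π_0 + 1/8·π_1 + 1/8·π_2 + 1/8·π_3 + 1/4·π_4 + 1/8·π_5
  normalize: π_0 + π_1 + π_2 + π_3 + π_4 + π_5 = 1
Solving the linear system gives exactly π = [145/994, 83/497, 559/2982, 1/6, 1/7, 27/142].

π = [0.1459, 0.1670, 0.1875, 0.1667, 0.1429, 0.1901]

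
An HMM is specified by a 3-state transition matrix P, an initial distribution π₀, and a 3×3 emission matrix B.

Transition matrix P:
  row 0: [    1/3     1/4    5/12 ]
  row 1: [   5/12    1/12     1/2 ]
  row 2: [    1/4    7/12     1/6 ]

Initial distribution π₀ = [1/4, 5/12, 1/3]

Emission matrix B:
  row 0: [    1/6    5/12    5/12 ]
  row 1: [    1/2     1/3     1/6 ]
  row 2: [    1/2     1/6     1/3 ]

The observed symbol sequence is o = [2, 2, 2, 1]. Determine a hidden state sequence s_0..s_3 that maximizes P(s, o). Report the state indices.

path = [0, 0, 2, 1]

t=0: δ = [1.042e-01, 6.944e-02, 1.111e-01]  (obs o_0=2)
t=1: δ = [1.447e-02, 1.080e-02, 1.447e-02]  ψ = [0, 2, 0]  (obs o_1=2)
t=2: δ = [2.009e-03, 1.407e-03, 2.009e-03]  ψ = [0, 2, 0]  (obs o_2=2)
t=3: δ = [2.791e-04, 3.907e-04, 1.395e-04]  ψ = [0, 2, 0]  (obs o_3=1)
backtrack: best end state = 1; path = [0, 0, 2, 1]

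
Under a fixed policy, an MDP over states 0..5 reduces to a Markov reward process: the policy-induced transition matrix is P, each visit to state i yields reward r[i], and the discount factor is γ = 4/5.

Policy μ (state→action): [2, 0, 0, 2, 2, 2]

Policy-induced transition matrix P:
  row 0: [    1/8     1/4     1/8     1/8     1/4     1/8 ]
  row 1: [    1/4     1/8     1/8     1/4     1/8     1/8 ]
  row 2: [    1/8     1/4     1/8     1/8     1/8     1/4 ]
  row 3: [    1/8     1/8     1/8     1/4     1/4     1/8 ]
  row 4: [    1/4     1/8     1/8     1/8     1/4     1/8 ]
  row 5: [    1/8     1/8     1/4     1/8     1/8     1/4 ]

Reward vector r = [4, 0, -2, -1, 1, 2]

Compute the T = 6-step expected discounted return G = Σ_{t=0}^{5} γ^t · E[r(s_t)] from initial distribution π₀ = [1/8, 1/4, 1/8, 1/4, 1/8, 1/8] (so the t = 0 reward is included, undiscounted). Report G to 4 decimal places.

G = 2.3419

t=0: π = [0.1250, 0.2500, 0.1250, 0.2500, 0.1250, 0.1250], E[r] = 0.3750, γ^t·E[r] = 0.375000, running G = 0.375000
t=1: π = [0.1719, 0.1563, 0.1406, 0.1875, 0.1875, 0.1563], E[r] = 0.7188, γ^t·E[r] = 0.575000, running G = 0.950000
t=2: π = [0.1680, 0.1641, 0.1445, 0.1680, 0.1934, 0.1621], E[r] = 0.7324, γ^t·E[r] = 0.468750, running G = 1.418750
t=3: π = [0.1697, 0.1641, 0.1453, 0.1665, 0.1912, 0.1633], E[r] = 0.7395, γ^t·E[r] = 0.378625, running G = 1.797375
t=4: π = [0.1694, 0.1644, 0.1454, 0.1663, 0.1909, 0.1636], E[r] = 0.7385, γ^t·E[r] = 0.302500, running G = 2.099875
t=5: π = [0.1694, 0.1644, 0.1454, 0.1663, 0.1908, 0.1636], E[r] = 0.7385, γ^t·E[r] = 0.241989, running G = 2.341864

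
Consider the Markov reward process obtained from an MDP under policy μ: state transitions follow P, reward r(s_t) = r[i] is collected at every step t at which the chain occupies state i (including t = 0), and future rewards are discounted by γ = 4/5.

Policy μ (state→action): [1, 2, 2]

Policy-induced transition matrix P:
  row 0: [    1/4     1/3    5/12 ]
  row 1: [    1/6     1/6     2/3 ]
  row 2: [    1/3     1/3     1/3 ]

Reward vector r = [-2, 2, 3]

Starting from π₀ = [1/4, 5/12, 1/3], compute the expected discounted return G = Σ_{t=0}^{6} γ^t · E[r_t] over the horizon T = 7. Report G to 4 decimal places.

t=0: π = [0.2500, 0.4167, 0.3333], E[r] = 1.3333, γ^t·E[r] = 1.333333, running G = 1.333333
t=1: π = [0.2431, 0.2639, 0.4931], E[r] = 1.5208, γ^t·E[r] = 1.216667, running G = 2.550000
t=2: π = [0.2691, 0.2894, 0.4416], E[r] = 1.3652, γ^t·E[r] = 0.873704, running G = 3.423704
t=3: π = [0.2627, 0.2851, 0.4522], E[r] = 1.4015, γ^t·E[r] = 0.717556, running G = 4.141259
t=4: π = [0.2639, 0.2858, 0.4503], E[r] = 1.3946, γ^t·E[r] = 0.571212, running G = 4.712471
t=5: π = [0.2637, 0.2857, 0.4506], E[r] = 1.3958, γ^t·E[r] = 0.457371, running G = 5.169841
t=6: π = [0.2637, 0.2857, 0.4505], E[r] = 1.3956, γ^t·E[r] = 0.365841, running G = 5.535683

G = 5.5357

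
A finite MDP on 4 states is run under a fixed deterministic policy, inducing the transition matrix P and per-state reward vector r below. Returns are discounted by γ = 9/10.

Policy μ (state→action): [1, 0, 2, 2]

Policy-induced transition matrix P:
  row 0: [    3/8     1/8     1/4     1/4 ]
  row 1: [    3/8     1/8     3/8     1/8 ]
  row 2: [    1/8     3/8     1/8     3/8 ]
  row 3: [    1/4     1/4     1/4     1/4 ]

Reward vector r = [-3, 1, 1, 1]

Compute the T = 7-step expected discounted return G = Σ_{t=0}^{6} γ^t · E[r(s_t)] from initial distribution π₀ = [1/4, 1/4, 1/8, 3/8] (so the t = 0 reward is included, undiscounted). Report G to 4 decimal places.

G = -0.5828

t=0: π = [0.2500, 0.2500, 0.1250, 0.3750], E[r] = 0.0000, γ^t·E[r] = 0.000000, running G = 0.000000
t=1: π = [0.2969, 0.2031, 0.2656, 0.2344], E[r] = -0.1875, γ^t·E[r] = -0.168750, running G = -0.168750
t=2: π = [0.2793, 0.2207, 0.2422, 0.2578], E[r] = -0.1172, γ^t·E[r] = -0.094922, running G = -0.263672
t=3: π = [0.2822, 0.2178, 0.2473, 0.2527], E[r] = -0.1289, γ^t·E[r] = -0.093973, running G = -0.357645
t=4: π = [0.2816, 0.2184, 0.2463, 0.2537], E[r] = -0.1263, γ^t·E[r] = -0.082893, running G = -0.440538
t=5: π = [0.2817, 0.2183, 0.2465, 0.2535], E[r] = -0.1268, γ^t·E[r] = -0.074901, running G = -0.515440
t=6: π = [0.2817, 0.2183, 0.2465, 0.2535], E[r] = -0.1267, γ^t·E[r] = -0.067357, running G = -0.582796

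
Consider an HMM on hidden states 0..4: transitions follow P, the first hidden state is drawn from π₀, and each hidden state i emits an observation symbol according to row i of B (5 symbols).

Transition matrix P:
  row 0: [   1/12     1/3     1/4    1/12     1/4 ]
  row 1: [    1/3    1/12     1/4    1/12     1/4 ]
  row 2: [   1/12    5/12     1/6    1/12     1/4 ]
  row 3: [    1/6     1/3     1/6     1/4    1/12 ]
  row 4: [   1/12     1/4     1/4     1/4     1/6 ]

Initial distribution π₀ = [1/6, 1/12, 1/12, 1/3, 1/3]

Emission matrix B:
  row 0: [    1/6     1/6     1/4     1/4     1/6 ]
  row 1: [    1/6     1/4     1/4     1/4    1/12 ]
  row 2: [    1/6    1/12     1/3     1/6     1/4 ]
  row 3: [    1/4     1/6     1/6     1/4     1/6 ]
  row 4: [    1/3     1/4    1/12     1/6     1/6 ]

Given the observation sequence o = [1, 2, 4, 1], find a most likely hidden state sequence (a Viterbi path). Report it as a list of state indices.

path = [4, 1, 2, 1]

t=0: δ = [2.778e-02, 2.083e-02, 6.944e-03, 5.556e-02, 8.333e-02]  (obs o_0=1)
t=1: δ = [2.315e-03, 5.208e-03, 6.944e-03, 3.472e-03, 1.157e-03]  ψ = [3, 4, 4, 4, 4]  (obs o_1=2)
t=2: δ = [2.894e-04, 2.411e-04, 3.255e-04, 1.447e-04, 2.894e-04]  ψ = [1, 2, 1, 3, 2]  (obs o_2=4)
t=3: δ = [1.340e-05, 3.391e-05, 6.028e-06, 1.206e-05, 2.035e-05]  ψ = [1, 2, 0, 4, 2]  (obs o_3=1)
backtrack: best end state = 1; path = [4, 1, 2, 1]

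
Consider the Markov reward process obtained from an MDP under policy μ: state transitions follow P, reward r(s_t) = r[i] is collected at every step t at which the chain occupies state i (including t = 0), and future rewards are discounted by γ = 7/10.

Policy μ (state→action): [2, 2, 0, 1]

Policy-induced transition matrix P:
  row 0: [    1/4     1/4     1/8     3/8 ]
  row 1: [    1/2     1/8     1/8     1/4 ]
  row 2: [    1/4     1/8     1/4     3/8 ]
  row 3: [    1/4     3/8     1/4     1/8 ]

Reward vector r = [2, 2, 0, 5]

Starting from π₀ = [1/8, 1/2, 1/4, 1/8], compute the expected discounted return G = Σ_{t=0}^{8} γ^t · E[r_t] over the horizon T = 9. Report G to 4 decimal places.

t=0: π = [0.1250, 0.5000, 0.2500, 0.1250], E[r] = 1.8750, γ^t·E[r] = 1.875000, running G = 1.875000
t=1: π = [0.3750, 0.1719, 0.1719, 0.2813], E[r] = 2.5000, γ^t·E[r] = 1.750000, running G = 3.625000
t=2: π = [0.2930, 0.2422, 0.1816, 0.2832], E[r] = 2.4863, γ^t·E[r] = 1.218301, running G = 4.843301
t=3: π = [0.3105, 0.2324, 0.1831, 0.2739], E[r] = 2.4556, γ^t·E[r] = 0.842259, running G = 5.685560
t=4: π = [0.3081, 0.2323, 0.1821, 0.2775], E[r] = 2.4681, γ^t·E[r] = 0.592600, running G = 6.278160
t=5: π = [0.3081, 0.2329, 0.1824, 0.2766], E[r] = 2.4649, γ^t·E[r] = 0.414274, running G = 6.692434
t=6: π = [0.3082, 0.2327, 0.1824, 0.2767], E[r] = 2.4655, γ^t·E[r] = 0.290059, running G = 6.982493
t=7: π = [0.3082, 0.2327, 0.1824, 0.2767], E[r] = 2.4654, γ^t·E[r] = 0.203038, running G = 7.185531
t=8: π = [0.3082, 0.2327, 0.1824, 0.2767], E[r] = 2.4654, γ^t·E[r] = 0.142126, running G = 7.327657

G = 7.3277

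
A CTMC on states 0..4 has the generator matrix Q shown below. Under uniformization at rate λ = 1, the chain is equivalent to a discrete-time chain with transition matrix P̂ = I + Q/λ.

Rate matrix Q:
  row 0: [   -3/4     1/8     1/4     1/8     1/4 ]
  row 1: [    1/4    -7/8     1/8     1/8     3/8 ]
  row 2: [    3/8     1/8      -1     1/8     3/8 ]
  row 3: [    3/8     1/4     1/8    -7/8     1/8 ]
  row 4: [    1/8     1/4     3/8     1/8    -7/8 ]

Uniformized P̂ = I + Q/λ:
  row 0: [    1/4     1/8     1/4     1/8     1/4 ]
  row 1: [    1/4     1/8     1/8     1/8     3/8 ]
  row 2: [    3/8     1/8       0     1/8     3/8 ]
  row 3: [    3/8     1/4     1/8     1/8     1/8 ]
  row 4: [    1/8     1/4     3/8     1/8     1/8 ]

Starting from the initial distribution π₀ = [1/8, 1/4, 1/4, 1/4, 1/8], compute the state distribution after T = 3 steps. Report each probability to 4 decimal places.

π = [0.2620, 0.1707, 0.1899, 0.1250, 0.2524]

t=0: π = [0.1250, 0.2500, 0.2500, 0.2500, 0.1250]
t=1: π = [0.2969, 0.1719, 0.1406, 0.1250, 0.2656]
t=2: π = [0.2500, 0.1738, 0.2109, 0.1250, 0.2402]
t=3: π = [0.2620, 0.1707, 0.1899, 0.1250, 0.2524]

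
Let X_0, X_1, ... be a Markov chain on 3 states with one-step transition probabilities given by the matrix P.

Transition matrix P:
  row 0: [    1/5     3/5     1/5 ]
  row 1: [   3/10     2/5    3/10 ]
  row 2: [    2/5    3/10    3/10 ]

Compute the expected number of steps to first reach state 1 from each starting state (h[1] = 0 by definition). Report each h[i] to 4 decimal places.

First-step conditioning: h[1] = 0; for i ≠ 1, h[i] = 1 + Σ_k P[i][k]·h[k].
  h[0] = 1 + 1/5·h[0] + 1/5·h[2]
  h[2] = 1 + 2/5·h[0] + 3/10·h[2]
Solving the 2×2 linear system over states ≠ 1 gives exactly h = [15/8, 0, 5/2] (h[1] = 0 is the target).

h = [1.8750, 0.0000, 2.5000]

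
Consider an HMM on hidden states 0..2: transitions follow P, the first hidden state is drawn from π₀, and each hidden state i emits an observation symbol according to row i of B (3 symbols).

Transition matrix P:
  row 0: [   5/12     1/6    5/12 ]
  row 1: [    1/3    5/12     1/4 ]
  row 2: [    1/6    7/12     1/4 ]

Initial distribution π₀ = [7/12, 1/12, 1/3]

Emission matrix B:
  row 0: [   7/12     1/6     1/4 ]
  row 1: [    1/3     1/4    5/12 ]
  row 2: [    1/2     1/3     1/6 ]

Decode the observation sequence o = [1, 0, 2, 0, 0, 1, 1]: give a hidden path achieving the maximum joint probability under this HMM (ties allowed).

t=0: δ = [9.722e-02, 2.083e-02, 1.111e-01]  (obs o_0=1)
t=1: δ = [2.363e-02, 2.160e-02, 2.025e-02]  ψ = [0, 2, 0]  (obs o_1=0)
t=2: δ = [2.462e-03, 4.923e-03, 1.641e-03]  ψ = [0, 2, 0]  (obs o_2=2)
t=3: δ = [9.573e-04, 6.838e-04, 6.154e-04]  ψ = [1, 1, 1]  (obs o_3=0)
t=4: δ = [2.327e-04, 1.197e-04, 1.994e-04]  ψ = [0, 2, 0]  (obs o_4=0)
t=5: δ = [1.616e-05, 2.908e-05, 3.231e-05]  ψ = [0, 2, 0]  (obs o_5=1)
t=6: δ = [1.616e-06, 4.713e-06, 2.693e-06]  ψ = [1, 2, 2]  (obs o_6=1)
backtrack: best end state = 1; path = [0, 2, 1, 0, 0, 2, 1]

path = [0, 2, 1, 0, 0, 2, 1]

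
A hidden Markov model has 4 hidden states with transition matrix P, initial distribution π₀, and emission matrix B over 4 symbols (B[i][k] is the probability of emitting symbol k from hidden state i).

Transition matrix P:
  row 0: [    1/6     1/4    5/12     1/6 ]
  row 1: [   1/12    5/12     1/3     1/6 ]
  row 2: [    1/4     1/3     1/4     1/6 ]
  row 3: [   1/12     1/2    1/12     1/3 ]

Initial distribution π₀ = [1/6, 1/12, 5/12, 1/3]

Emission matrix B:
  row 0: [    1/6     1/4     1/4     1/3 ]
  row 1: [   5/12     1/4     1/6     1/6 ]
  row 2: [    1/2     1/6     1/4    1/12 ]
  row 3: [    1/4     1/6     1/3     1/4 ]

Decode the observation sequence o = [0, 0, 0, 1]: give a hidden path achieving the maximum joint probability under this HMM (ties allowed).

path = [2, 1, 1, 1]

t=0: δ = [2.778e-02, 3.472e-02, 2.083e-01, 8.333e-02]  (obs o_0=0)
t=1: δ = [8.681e-03, 2.894e-02, 2.604e-02, 8.681e-03]  ψ = [2, 2, 2, 2]  (obs o_1=0)
t=2: δ = [1.085e-03, 5.023e-03, 4.823e-03, 1.206e-03]  ψ = [2, 1, 1, 1]  (obs o_2=0)
t=3: δ = [3.014e-04, 5.233e-04, 2.791e-04, 1.395e-04]  ψ = [2, 1, 1, 1]  (obs o_3=1)
backtrack: best end state = 1; path = [2, 1, 1, 1]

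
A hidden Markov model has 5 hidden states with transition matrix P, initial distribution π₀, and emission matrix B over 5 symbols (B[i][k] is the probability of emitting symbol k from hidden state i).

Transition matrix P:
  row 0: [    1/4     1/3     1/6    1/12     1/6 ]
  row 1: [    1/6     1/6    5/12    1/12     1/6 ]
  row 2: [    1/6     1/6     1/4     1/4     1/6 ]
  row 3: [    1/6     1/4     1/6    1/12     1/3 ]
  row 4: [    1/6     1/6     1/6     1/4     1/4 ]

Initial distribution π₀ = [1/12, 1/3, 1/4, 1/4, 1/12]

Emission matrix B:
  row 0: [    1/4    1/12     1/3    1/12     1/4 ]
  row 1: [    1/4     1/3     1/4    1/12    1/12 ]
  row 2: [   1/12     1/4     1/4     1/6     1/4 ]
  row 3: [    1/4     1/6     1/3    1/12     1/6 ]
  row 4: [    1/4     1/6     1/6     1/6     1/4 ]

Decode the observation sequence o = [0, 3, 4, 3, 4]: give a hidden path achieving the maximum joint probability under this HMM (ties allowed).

path = [1, 2, 2, 2, 2]

t=0: δ = [2.083e-02, 8.333e-02, 2.083e-02, 6.250e-02, 2.083e-02]  (obs o_0=0)
t=1: δ = [1.157e-03, 1.302e-03, 5.787e-03, 5.787e-04, 3.472e-03]  ψ = [1, 3, 1, 1, 3]  (obs o_1=3)
t=2: δ = [2.411e-04, 8.038e-05, 3.617e-04, 2.411e-04, 2.411e-04]  ψ = [2, 2, 2, 2, 2]  (obs o_2=4)
t=3: δ = [5.023e-06, 6.698e-06, 1.507e-05, 7.535e-06, 1.340e-05]  ψ = [0, 0, 2, 2, 3]  (obs o_3=3)
t=4: δ = [6.279e-07, 2.093e-07, 9.419e-07, 6.279e-07, 8.372e-07]  ψ = [2, 2, 2, 2, 4]  (obs o_4=4)
backtrack: best end state = 2; path = [1, 2, 2, 2, 2]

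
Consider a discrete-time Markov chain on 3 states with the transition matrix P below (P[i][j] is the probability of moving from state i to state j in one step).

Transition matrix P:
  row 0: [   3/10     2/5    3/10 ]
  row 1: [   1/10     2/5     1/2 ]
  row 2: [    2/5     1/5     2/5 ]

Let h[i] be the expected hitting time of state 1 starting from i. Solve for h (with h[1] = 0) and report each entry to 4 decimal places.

h = [3.0000, 0.0000, 3.6667]

First-step conditioning: h[1] = 0; for i ≠ 1, h[i] = 1 + Σ_k P[i][k]·h[k].
  h[0] = 1 + 3/10·h[0] + 3/10·h[2]
  h[2] = 1 + 2/5·h[0] + 2/5·h[2]
Solving the 2×2 linear system over states ≠ 1 gives exactly h = [3, 0, 11/3] (h[1] = 0 is the target).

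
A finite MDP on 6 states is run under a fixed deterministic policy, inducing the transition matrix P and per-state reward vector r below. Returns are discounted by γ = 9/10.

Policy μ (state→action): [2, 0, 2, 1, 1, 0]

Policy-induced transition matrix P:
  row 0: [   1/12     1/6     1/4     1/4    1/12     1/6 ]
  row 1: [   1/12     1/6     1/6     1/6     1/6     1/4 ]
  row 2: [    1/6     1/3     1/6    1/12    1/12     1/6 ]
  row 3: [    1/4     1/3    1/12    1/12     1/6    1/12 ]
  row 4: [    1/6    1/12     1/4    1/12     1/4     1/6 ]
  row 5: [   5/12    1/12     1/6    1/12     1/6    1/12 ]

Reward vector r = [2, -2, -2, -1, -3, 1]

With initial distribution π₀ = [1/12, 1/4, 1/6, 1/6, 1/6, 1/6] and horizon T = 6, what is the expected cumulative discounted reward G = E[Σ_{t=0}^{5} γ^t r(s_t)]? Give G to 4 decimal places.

G = -4.1011

t=0: π = [0.0833, 0.2500, 0.1667, 0.1667, 0.1667, 0.1667], E[r] = -1.1667, γ^t·E[r] = -1.166667, running G = -1.166667
t=1: π = [0.1944, 0.1944, 0.1736, 0.1181, 0.1597, 0.1597], E[r] = -0.7847, γ^t·E[r] = -0.706250, running G = -1.872917
t=2: π = [0.1840, 0.1887, 0.1863, 0.1319, 0.1493, 0.1597], E[r] = -0.8021, γ^t·E[r] = -0.649688, running G = -2.522604
t=3: π = [0.1865, 0.1940, 0.1834, 0.1297, 0.1482, 0.1581], E[r] = -0.7981, γ^t·E[r] = -0.581836, running G = -3.104440
t=4: π = [0.1853, 0.1933, 0.1838, 0.1306, 0.1482, 0.1588], E[r] = -0.7999, γ^t·E[r] = -0.524818, running G = -3.629258
t=5: π = [0.1857, 0.1935, 0.1836, 0.1303, 0.1483, 0.1587], E[r] = -0.7991, γ^t·E[r] = -0.471876, running G = -4.101134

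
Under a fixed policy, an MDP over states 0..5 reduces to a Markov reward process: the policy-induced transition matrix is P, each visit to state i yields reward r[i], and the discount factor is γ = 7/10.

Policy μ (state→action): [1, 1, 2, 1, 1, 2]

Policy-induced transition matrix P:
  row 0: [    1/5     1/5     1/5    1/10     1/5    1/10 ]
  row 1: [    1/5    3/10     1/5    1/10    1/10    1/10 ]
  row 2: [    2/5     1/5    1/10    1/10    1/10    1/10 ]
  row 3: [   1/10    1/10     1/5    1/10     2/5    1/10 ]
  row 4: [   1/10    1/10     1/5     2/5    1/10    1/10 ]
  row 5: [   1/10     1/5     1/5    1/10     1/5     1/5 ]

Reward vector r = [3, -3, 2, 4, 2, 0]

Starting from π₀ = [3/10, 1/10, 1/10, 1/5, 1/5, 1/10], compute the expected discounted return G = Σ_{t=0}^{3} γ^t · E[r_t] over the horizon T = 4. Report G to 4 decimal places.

G = 4.1360

t=0: π = [0.3000, 0.1000, 0.1000, 0.2000, 0.2000, 0.1000], E[r] = 2.0000, γ^t·E[r] = 2.000000, running G = 2.000000
t=1: π = [0.1700, 0.1700, 0.1900, 0.1600, 0.2000, 0.1100], E[r] = 1.4200, γ^t·E[r] = 0.994000, running G = 2.994000
t=2: π = [0.1910, 0.1810, 0.1810, 0.1600, 0.1760, 0.1110], E[r] = 1.3840, γ^t·E[r] = 0.678160, running G = 3.672160
t=3: π = [0.1915, 0.1845, 0.1819, 0.1528, 0.1782, 0.1111], E[r] = 1.3524, γ^t·E[r] = 0.463873, running G = 4.136033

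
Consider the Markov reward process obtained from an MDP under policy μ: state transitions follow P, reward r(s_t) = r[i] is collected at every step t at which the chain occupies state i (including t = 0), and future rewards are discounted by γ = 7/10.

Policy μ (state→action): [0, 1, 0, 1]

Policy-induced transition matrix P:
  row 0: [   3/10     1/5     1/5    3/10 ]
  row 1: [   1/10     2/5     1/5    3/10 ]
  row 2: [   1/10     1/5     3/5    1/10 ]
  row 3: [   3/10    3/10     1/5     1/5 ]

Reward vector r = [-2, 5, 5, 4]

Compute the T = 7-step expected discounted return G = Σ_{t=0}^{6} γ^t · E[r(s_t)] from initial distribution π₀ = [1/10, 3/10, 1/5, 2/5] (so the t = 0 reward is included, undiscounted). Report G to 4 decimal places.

t=0: π = [0.1000, 0.3000, 0.2000, 0.4000], E[r] = 3.9000, γ^t·E[r] = 3.900000, running G = 3.900000
t=1: π = [0.2000, 0.3000, 0.2800, 0.2200], E[r] = 3.3800, γ^t·E[r] = 2.366000, running G = 6.266000
t=2: π = [0.1840, 0.2820, 0.3120, 0.2220], E[r] = 3.4900, γ^t·E[r] = 1.710100, running G = 7.976100
t=3: π = [0.1812, 0.2786, 0.3248, 0.2154], E[r] = 3.5162, γ^t·E[r] = 1.206057, running G = 9.182157
t=4: π = [0.1793, 0.2773, 0.3299, 0.2135], E[r] = 3.5313, γ^t·E[r] = 0.847856, running G = 10.030012
t=5: π = [0.1786, 0.2768, 0.3320, 0.2127], E[r] = 3.5374, γ^t·E[r] = 0.594528, running G = 10.624541
t=6: π = [0.1782, 0.2766, 0.3328, 0.2123], E[r] = 3.5399, γ^t·E[r] = 0.416470, running G = 11.041011

G = 11.0410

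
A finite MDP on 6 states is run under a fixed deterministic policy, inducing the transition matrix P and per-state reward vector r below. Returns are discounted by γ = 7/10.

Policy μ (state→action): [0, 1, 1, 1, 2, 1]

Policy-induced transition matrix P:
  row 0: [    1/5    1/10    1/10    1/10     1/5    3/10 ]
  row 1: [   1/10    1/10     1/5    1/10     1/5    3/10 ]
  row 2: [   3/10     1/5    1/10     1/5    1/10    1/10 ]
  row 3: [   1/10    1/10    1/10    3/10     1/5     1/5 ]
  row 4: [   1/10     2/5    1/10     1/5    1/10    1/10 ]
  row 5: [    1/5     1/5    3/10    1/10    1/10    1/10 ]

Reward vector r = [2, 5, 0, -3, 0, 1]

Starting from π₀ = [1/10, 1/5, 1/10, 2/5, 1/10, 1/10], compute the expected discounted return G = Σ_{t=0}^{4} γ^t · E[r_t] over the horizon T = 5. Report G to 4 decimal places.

t=0: π = [0.1000, 0.2000, 0.1000, 0.4000, 0.1000, 0.1000], E[r] = 0.1000, γ^t·E[r] = 0.100000, running G = 0.100000
t=1: π = [0.1400, 0.1500, 0.1400, 0.2000, 0.1700, 0.2000], E[r] = 0.6300, γ^t·E[r] = 0.441000, running G = 0.541000
t=2: π = [0.1620, 0.1850, 0.1550, 0.1710, 0.1490, 0.1780], E[r] = 0.9140, γ^t·E[r] = 0.447860, running G = 0.988860
t=3: π = [0.1650, 0.1780, 0.1541, 0.1646, 0.1518, 0.1865], E[r] = 0.9127, γ^t·E[r] = 0.313056, running G = 1.301916
t=4: π = [0.1660, 0.1796, 0.1551, 0.1635, 0.1508, 0.1851], E[r] = 0.9245, γ^t·E[r] = 0.221965, running G = 1.523881

G = 1.5239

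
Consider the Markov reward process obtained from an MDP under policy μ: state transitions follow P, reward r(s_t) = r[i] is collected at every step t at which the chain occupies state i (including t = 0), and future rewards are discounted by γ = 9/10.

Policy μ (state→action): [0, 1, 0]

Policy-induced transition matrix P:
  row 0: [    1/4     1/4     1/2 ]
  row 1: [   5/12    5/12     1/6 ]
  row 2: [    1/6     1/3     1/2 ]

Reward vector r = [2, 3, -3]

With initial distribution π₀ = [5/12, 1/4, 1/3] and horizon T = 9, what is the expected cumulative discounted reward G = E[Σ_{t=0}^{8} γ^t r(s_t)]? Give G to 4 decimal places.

t=0: π = [0.4167, 0.2500, 0.3333], E[r] = 0.5833, γ^t·E[r] = 0.583333, running G = 0.583333
t=1: π = [0.2639, 0.3194, 0.4167], E[r] = 0.2361, γ^t·E[r] = 0.212500, running G = 0.795833
t=2: π = [0.2685, 0.3380, 0.3935], E[r] = 0.3704, γ^t·E[r] = 0.300000, running G = 1.095833
t=3: π = [0.2735, 0.3391, 0.3873], E[r] = 0.4024, γ^t·E[r] = 0.293344, running G = 1.389177
t=4: π = [0.2742, 0.3388, 0.3870], E[r] = 0.4040, γ^t·E[r] = 0.265064, running G = 1.654241
t=5: π = [0.2742, 0.3387, 0.3871], E[r] = 0.4034, γ^t·E[r] = 0.238191, running G = 1.892432
t=6: π = [0.2742, 0.3387, 0.3871], E[r] = 0.4032, γ^t·E[r] = 0.214293, running G = 2.106725
t=7: π = [0.2742, 0.3387, 0.3871], E[r] = 0.4032, γ^t·E[r] = 0.192860, running G = 2.299584
t=8: π = [0.2742, 0.3387, 0.3871], E[r] = 0.4032, γ^t·E[r] = 0.173575, running G = 2.473160

G = 2.4732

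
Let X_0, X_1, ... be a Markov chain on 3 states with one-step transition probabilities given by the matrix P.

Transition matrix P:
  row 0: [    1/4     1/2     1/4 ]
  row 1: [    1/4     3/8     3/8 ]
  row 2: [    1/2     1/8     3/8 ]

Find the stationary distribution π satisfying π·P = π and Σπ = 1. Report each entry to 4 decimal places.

π = [0.3333, 0.3333, 0.3333]

Balance equations π_j = Σ_i π_i·P[i][j]:
  π_0 = 1/4·π_0 + 1/4·π_1 + 1/2·π_2
  π_1 = 1/2·π_0 + 3/8·π_1 + 1/8·π_2
  normalize: π_0 + π_1 + π_2 = 1
Solving the linear system gives exactly π = [1/3, 1/3, 1/3].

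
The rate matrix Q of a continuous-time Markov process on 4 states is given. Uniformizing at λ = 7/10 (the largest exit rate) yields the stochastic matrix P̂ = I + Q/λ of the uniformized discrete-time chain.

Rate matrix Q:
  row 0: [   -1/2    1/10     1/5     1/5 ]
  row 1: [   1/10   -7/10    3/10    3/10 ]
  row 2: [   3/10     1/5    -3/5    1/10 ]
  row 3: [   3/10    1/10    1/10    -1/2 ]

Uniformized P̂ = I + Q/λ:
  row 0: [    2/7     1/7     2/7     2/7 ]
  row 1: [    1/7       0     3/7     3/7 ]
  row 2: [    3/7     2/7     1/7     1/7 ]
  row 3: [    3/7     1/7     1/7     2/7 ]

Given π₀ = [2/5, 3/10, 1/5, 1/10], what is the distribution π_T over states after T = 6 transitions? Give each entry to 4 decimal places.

π = [0.3366, 0.1545, 0.2348, 0.2740]

t=0: π = [0.4000, 0.3000, 0.2000, 0.1000]
t=1: π = [0.2857, 0.1286, 0.2857, 0.3000]
t=2: π = [0.3510, 0.1653, 0.2204, 0.2633]
t=3: π = [0.3312, 0.1507, 0.2402, 0.2778]
t=4: π = [0.3382, 0.1556, 0.2332, 0.2729]
t=5: π = [0.3358, 0.1539, 0.2356, 0.2746]
t=6: π = [0.3366, 0.1545, 0.2348, 0.2740]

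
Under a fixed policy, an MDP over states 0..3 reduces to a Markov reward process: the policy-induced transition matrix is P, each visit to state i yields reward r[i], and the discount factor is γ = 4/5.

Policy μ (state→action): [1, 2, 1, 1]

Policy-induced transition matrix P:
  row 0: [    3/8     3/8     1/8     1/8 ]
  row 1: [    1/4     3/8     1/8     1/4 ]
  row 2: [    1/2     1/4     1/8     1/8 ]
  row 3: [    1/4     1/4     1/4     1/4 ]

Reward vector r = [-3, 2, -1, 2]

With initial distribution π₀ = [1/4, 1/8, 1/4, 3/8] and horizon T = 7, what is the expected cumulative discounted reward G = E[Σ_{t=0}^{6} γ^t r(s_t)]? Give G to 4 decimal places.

G = -0.4008

t=0: π = [0.2500, 0.1250, 0.2500, 0.3750], E[r] = 0.0000, γ^t·E[r] = 0.000000, running G = 0.000000
t=1: π = [0.3438, 0.2969, 0.1719, 0.1875], E[r] = -0.2344, γ^t·E[r] = -0.187500, running G = -0.187500
t=2: π = [0.3359, 0.3301, 0.1484, 0.1855], E[r] = -0.1250, γ^t·E[r] = -0.080000, running G = -0.267500
t=3: π = [0.3291, 0.3333, 0.1482, 0.1895], E[r] = -0.0901, γ^t·E[r] = -0.046125, running G = -0.313625
t=4: π = [0.3282, 0.3328, 0.1487, 0.1903], E[r] = -0.0870, γ^t·E[r] = -0.035625, running G = -0.349250
t=5: π = [0.3282, 0.3326, 0.1488, 0.1904], E[r] = -0.0873, γ^t·E[r] = -0.028621, running G = -0.377871
t=6: π = [0.3282, 0.3326, 0.1488, 0.1904], E[r] = -0.0875, γ^t·E[r] = -0.022940, running G = -0.400811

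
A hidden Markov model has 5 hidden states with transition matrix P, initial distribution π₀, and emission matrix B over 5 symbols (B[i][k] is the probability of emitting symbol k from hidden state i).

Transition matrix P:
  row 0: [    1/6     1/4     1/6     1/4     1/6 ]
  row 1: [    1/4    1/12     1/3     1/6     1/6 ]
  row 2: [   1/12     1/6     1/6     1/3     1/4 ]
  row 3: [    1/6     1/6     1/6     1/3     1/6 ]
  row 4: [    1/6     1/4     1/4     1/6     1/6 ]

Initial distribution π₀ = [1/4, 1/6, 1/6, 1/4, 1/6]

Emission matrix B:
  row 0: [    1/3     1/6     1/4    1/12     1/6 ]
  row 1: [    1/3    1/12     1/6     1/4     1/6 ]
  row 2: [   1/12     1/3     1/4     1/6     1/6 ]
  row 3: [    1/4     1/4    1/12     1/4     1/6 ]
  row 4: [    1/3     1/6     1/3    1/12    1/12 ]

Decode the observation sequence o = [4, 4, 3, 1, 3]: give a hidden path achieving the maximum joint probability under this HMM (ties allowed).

path = [3, 3, 3, 3, 3]

t=0: δ = [4.167e-02, 2.778e-02, 2.778e-02, 4.167e-02, 1.389e-02]  (obs o_0=4)
t=1: δ = [1.157e-03, 1.736e-03, 1.543e-03, 2.315e-03, 5.787e-04]  ψ = [0, 0, 1, 3, 0]  (obs o_1=4)
t=2: δ = [3.617e-05, 9.645e-05, 9.645e-05, 1.929e-04, 3.215e-05]  ψ = [1, 3, 1, 3, 2]  (obs o_2=3)
t=3: δ = [5.358e-06, 2.679e-06, 1.072e-05, 1.608e-05, 5.358e-06]  ψ = [3, 3, 1, 3, 3]  (obs o_3=1)
t=4: δ = [2.233e-07, 6.698e-07, 4.465e-07, 1.340e-06, 2.233e-07]  ψ = [3, 3, 3, 3, 2]  (obs o_4=3)
backtrack: best end state = 3; path = [3, 3, 3, 3, 3]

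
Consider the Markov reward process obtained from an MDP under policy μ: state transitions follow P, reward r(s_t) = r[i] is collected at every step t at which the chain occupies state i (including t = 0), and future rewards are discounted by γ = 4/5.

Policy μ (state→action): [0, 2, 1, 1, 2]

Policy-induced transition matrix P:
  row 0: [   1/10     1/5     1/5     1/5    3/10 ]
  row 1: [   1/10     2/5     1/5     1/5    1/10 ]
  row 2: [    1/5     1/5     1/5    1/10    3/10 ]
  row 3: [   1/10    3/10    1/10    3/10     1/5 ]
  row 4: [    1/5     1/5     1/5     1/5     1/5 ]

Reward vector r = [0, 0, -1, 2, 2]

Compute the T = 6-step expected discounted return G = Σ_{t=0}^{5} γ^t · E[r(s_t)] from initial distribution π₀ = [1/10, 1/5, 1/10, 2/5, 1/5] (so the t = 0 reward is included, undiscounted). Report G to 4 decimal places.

t=0: π = [0.1000, 0.2000, 0.1000, 0.4000, 0.2000], E[r] = 1.1000, γ^t·E[r] = 1.100000, running G = 1.100000
t=1: π = [0.1300, 0.2800, 0.1600, 0.2300, 0.2000], E[r] = 0.7000, γ^t·E[r] = 0.560000, running G = 1.660000
t=2: π = [0.1360, 0.2790, 0.1770, 0.2070, 0.2010], E[r] = 0.6390, γ^t·E[r] = 0.408960, running G = 2.068960
t=3: π = [0.1378, 0.2765, 0.1793, 0.2030, 0.2034], E[r] = 0.6335, γ^t·E[r] = 0.324352, running G = 2.393312
t=4: π = [0.1383, 0.2756, 0.1797, 0.2024, 0.2041], E[r] = 0.6332, γ^t·E[r] = 0.259342, running G = 2.652654
t=5: π = [0.1384, 0.2754, 0.1798, 0.2023, 0.2042], E[r] = 0.6332, γ^t·E[r] = 0.207502, running G = 2.860156

G = 2.8602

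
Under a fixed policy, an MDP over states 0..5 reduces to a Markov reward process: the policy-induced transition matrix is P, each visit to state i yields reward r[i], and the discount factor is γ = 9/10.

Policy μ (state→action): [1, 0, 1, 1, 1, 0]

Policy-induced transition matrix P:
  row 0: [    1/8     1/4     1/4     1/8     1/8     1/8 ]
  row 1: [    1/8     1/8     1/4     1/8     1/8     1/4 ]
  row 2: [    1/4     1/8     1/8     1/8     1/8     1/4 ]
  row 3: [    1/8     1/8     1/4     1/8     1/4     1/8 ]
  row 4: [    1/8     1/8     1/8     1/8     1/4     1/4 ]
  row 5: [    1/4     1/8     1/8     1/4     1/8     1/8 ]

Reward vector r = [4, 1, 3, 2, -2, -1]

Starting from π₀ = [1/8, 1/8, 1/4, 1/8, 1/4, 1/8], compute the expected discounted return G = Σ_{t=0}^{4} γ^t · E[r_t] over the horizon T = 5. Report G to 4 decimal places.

t=0: π = [0.1250, 0.1250, 0.2500, 0.1250, 0.2500, 0.1250], E[r] = 1.0000, γ^t·E[r] = 1.000000, running G = 1.000000
t=1: π = [0.1719, 0.1406, 0.1719, 0.1406, 0.1719, 0.2031], E[r] = 1.0781, γ^t·E[r] = 0.970313, running G = 1.970313
t=2: π = [0.1719, 0.1465, 0.1816, 0.1504, 0.1641, 0.1855], E[r] = 1.1660, γ^t·E[r] = 0.944473, running G = 2.914785
t=3: π = [0.1709, 0.1465, 0.1836, 0.1482, 0.1643, 0.1865], E[r] = 1.1621, γ^t·E[r] = 0.847178, running G = 3.761963
t=4: π = [0.1713, 0.1464, 0.1832, 0.1483, 0.1641, 0.1868], E[r] = 1.1627, γ^t·E[r] = 0.762860, running G = 4.524823

G = 4.5248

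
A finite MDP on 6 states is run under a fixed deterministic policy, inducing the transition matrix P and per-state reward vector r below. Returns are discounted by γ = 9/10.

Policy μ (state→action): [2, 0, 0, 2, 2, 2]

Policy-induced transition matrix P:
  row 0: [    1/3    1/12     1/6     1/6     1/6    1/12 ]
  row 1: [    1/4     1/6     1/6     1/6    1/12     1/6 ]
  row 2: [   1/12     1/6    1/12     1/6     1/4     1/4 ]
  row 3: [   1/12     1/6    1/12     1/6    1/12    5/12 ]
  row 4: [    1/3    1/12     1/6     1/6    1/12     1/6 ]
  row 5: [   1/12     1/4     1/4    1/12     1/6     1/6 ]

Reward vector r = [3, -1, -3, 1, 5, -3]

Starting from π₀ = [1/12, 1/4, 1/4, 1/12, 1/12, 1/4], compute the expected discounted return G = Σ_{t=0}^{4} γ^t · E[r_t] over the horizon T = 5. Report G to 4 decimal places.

G = -0.4196

t=0: π = [0.0833, 0.2500, 0.2500, 0.0833, 0.0833, 0.2500], E[r] = -1.0000, γ^t·E[r] = -1.000000, running G = -1.000000
t=1: π = [0.1667, 0.1736, 0.1597, 0.1458, 0.1528, 0.2014], E[r] = 0.1528, γ^t·E[r] = 0.137500, running G = -0.862500
t=2: π = [0.1921, 0.1568, 0.1580, 0.1499, 0.1406, 0.2025], E[r] = 0.1910, γ^t·E[r] = 0.154688, running G = -0.707813
t=3: π = [0.1927, 0.1558, 0.1579, 0.1498, 0.1426, 0.2013], E[r] = 0.2072, γ^t·E[r] = 0.151031, running G = -0.556781
t=4: π = [0.1931, 0.1555, 0.1578, 0.1499, 0.1425, 0.2012], E[r] = 0.2090, γ^t·E[r] = 0.137152, running G = -0.419630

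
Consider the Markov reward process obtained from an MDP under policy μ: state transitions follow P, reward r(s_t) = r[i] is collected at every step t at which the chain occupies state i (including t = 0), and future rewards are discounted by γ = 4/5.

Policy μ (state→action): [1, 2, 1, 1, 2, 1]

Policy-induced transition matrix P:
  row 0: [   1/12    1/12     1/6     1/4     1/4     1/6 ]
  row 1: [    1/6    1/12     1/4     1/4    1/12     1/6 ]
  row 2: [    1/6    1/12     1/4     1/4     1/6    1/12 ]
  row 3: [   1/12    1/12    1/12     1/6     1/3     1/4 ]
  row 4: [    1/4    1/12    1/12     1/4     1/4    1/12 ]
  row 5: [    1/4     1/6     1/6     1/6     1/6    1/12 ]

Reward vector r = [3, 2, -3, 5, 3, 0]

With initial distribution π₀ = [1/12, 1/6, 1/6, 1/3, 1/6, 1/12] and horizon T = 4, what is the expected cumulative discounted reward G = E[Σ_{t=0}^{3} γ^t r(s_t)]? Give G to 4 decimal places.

t=0: π = [0.0833, 0.1667, 0.1667, 0.3333, 0.1667, 0.0833], E[r] = 2.2500, γ^t·E[r] = 2.250000, running G = 2.250000
t=1: π = [0.1528, 0.0903, 0.1528, 0.2153, 0.2292, 0.1597], E[r] = 1.9444, γ^t·E[r] = 1.555556, running G = 3.805556
t=2: π = [0.1684, 0.0966, 0.1499, 0.2188, 0.2269, 0.1395], E[r] = 2.0231, γ^t·E[r] = 1.294815, running G = 5.100370
t=3: π = [0.1649, 0.0950, 0.1501, 0.2201, 0.2280, 0.1419], E[r] = 2.0192, γ^t·E[r] = 1.033852, running G = 6.134222

G = 6.1342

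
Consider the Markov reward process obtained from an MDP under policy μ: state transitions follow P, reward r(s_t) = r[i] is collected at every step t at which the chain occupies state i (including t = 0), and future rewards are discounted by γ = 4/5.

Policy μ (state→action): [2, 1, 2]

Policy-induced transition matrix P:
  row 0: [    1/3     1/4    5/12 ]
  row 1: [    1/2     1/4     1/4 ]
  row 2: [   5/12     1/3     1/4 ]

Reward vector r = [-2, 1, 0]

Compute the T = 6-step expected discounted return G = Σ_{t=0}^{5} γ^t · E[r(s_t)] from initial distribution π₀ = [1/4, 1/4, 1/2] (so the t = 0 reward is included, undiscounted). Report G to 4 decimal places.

G = -1.6962

t=0: π = [0.2500, 0.2500, 0.5000], E[r] = -0.2500, γ^t·E[r] = -0.250000, running G = -0.250000
t=1: π = [0.4167, 0.2917, 0.2917], E[r] = -0.5417, γ^t·E[r] = -0.433333, running G = -0.683333
t=2: π = [0.4063, 0.2743, 0.3194], E[r] = -0.5382, γ^t·E[r] = -0.344444, running G = -1.027778
t=3: π = [0.4057, 0.2766, 0.3177], E[r] = -0.5347, γ^t·E[r] = -0.273778, running G = -1.301556
t=4: π = [0.4059, 0.2765, 0.3176], E[r] = -0.5353, γ^t·E[r] = -0.219279, running G = -1.520835
t=5: π = [0.4059, 0.2765, 0.3177], E[r] = -0.5353, γ^t·E[r] = -0.175405, running G = -1.696239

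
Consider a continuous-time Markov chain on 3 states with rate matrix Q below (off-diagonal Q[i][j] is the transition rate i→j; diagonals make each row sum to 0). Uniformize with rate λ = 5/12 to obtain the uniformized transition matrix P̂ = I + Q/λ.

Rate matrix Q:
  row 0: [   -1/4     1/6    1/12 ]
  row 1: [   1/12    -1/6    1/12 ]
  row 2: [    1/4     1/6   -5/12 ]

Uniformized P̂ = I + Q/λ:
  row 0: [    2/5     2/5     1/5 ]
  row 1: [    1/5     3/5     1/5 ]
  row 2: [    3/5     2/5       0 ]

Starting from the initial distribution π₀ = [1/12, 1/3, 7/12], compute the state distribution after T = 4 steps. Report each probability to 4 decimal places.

π = [0.3329, 0.4997, 0.1673]

t=0: π = [0.0833, 0.3333, 0.5833]
t=1: π = [0.4500, 0.4667, 0.0833]
t=2: π = [0.3233, 0.4933, 0.1833]
t=3: π = [0.3380, 0.4987, 0.1633]
t=4: π = [0.3329, 0.4997, 0.1673]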